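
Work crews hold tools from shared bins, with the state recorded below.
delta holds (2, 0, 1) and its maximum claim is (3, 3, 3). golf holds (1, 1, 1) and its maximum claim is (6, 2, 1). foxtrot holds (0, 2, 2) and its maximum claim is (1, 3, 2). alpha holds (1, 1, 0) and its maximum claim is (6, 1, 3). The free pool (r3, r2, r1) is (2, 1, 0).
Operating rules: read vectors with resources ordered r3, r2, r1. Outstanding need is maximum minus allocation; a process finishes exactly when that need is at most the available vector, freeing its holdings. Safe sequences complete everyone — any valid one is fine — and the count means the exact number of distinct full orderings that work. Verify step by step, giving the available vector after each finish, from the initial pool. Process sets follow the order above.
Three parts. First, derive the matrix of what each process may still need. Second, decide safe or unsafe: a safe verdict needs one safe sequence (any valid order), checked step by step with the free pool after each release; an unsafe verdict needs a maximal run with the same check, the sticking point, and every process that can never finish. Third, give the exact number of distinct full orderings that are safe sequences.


(1) Remaining need (order r3, r2, r1):
  delta: (1, 3, 2)
  golf: (5, 1, 0)
  foxtrot: (1, 1, 0)
  alpha: (5, 0, 3)
(2) UNSAFE.
Key observation: no order helps: past foxtrot, delta, the free pool tops out at (4, 3, 3), below what each blocked process needs in r3.
A maximal execution: foxtrot, delta — then nothing else fits. Walking it through:
  pool = (2, 1, 0)
  run foxtrot (needs (1, 1, 0), free (2, 1, 0)); after release of (0, 2, 2) the pool is (2, 3, 2)
  run delta (needs (1, 3, 2), free (2, 3, 2)); after release of (2, 0, 1) the pool is (4, 3, 3)
  golf cannot run: need (5, 1, 0) vs free (4, 3, 3) (insufficient r3)
  alpha cannot run: need (5, 0, 3) vs free (4, 3, 3) (insufficient r3)
Processes that can never finish: golf and alpha.
(3) Precisely 0 of the possible complete orderings are safe sequences.


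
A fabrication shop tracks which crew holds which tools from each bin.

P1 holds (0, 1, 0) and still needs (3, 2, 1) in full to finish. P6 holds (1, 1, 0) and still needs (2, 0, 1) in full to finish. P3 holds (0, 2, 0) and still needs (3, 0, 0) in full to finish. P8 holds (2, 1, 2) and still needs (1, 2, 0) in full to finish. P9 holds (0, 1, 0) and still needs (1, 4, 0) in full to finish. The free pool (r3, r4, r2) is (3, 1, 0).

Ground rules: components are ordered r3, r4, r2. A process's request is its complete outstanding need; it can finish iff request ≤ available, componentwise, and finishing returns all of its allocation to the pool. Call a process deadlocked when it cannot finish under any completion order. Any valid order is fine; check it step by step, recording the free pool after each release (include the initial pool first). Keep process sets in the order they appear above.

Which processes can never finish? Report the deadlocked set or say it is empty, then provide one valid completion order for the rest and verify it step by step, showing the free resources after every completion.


No process is deadlocked.
Key observation: the pool covers P3 at once, and every later process fits after earlier releases.
The rest can finish in the order P3, P8, P9, P6, P1. Walking it through:
  pool = (3, 1, 0)
  run P3 (needs (3, 0, 0), free (3, 1, 0)); after release of (0, 2, 0) the pool is (3, 3, 0)
  run P8 (needs (1, 2, 0), free (3, 3, 0)); after release of (2, 1, 2) the pool is (5, 4, 2)
  run P9 (needs (1, 4, 0), free (5, 4, 2)); after release of (0, 1, 0) the pool is (5, 5, 2)
  run P6 (needs (2, 0, 1), free (5, 5, 2)); after release of (1, 1, 0) the pool is (6, 6, 2)
  run P1 (needs (3, 2, 1), free (6, 6, 2)); after release of (0, 1, 0) the pool is (6, 7, 2)


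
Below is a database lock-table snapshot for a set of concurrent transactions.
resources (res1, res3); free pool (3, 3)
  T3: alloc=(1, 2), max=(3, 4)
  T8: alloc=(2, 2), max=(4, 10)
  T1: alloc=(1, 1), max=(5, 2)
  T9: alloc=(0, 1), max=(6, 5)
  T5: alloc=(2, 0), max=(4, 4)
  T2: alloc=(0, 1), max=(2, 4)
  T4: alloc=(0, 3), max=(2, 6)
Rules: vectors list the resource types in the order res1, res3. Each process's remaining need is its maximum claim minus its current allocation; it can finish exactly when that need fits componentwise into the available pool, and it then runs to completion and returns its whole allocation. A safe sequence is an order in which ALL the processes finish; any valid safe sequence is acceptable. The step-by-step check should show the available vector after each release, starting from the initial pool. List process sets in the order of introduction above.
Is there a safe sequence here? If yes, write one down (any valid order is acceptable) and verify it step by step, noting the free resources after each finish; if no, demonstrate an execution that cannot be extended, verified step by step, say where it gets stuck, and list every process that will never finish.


The state is SAFE; one workable sequence: T3, T5, T2, T4, T1, T9, T8.
Key observation: nothing binds to the last unit here — the tightest requested-resource margin is 1, first seen at T3 ((2, 2) against (3, 3)).
Check, step by step:
  pool = (3, 3)
  T3 needs (2, 2) <= (3, 3) -> finishes; pool += (1, 2) = (4, 5)
  T5 needs (2, 4) <= (4, 5) -> finishes; pool += (2, 0) = (6, 5)
  T2 needs (2, 3) <= (6, 5) -> finishes; pool += (0, 1) = (6, 6)
  T4 needs (2, 3) <= (6, 6) -> finishes; pool += (0, 3) = (6, 9)
  T1 needs (4, 1) <= (6, 9) -> finishes; pool += (1, 1) = (7, 10)
  T9 needs (6, 4) <= (7, 10) -> finishes; pool += (0, 1) = (7, 11)
  T8 needs (2, 8) <= (7, 11) -> finishes; pool += (2, 2) = (9, 13)


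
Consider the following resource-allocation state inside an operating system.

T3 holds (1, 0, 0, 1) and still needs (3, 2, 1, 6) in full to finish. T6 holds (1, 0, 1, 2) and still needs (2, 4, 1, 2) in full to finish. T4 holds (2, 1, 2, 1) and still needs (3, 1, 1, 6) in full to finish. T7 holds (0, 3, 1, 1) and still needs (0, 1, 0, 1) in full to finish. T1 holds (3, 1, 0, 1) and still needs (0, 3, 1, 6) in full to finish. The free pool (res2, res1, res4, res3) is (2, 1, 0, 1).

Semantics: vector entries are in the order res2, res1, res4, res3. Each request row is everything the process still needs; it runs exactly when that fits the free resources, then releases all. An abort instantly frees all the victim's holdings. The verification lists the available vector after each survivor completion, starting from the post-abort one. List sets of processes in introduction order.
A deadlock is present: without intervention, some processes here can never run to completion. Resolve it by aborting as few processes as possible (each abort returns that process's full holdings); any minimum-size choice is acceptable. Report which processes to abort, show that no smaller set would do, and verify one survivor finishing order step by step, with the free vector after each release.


Minimum abort set: T4 and T1.
Key observation: T3 had no path to completion before; after the abort of T4 and T1 ((5, 2, 2, 2) returned), step 3 is where it fits.
Why nothing smaller works — every single abort fails: T3 alone leaves T4 blocked (short on res3); T6 alone leaves T3 blocked (short on res3); T4 alone leaves T3 blocked (short on res3); T7 alone leaves T3 blocked (short on res3); T1 alone leaves T3 blocked (short on res3).
One survivor order: T7, T6, T3. Check, step by step (post-abort pool first):
  pool = (7, 3, 2, 3)
  T7: need (0, 1, 0, 1) fits (7, 3, 2, 3); releases (0, 3, 1, 1), pool now (7, 6, 3, 4)
  T6: need (2, 4, 1, 2) fits (7, 6, 3, 4); releases (1, 0, 1, 2), pool now (8, 6, 4, 6)
  T3: need (3, 2, 1, 6) fits (8, 6, 4, 6); releases (1, 0, 0, 1), pool now (9, 6, 4, 7)


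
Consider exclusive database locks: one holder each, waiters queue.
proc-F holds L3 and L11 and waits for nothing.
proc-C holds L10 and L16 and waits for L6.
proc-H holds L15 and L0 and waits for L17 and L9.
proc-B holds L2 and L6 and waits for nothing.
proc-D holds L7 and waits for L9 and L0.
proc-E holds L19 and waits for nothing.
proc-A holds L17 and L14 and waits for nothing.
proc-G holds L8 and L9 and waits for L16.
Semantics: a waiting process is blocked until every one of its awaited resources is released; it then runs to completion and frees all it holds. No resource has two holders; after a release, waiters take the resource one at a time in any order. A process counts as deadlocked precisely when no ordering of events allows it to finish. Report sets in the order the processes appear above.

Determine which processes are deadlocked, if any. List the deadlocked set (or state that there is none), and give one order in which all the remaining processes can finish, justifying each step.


The deadlocked set is empty.
Key observation: the wait relation is loop-free; peeling off processes with no waits unwinds the whole state.
The rest can finish in the order proc-B, proc-C, proc-G, proc-F, proc-A, proc-H, proc-D, proc-E.
Walking it through:
  proc-B: no waits; runs immediately, freeing L2 and L6
  proc-C: everything it awaited (L6) is free; runs, freeing L10 and L16
  proc-G: everything it awaited (L16) is free; runs, freeing L8 and L9
  proc-F: no waits; runs immediately, freeing L3 and L11
  proc-A: no waits; runs immediately, freeing L17 and L14
  proc-H: everything it awaited (L17 and L9) is free; runs, freeing L15 and L0
  proc-D: everything it awaited (L9 and L0) is free; runs, freeing L7
  proc-E: no waits; runs immediately, freeing L19


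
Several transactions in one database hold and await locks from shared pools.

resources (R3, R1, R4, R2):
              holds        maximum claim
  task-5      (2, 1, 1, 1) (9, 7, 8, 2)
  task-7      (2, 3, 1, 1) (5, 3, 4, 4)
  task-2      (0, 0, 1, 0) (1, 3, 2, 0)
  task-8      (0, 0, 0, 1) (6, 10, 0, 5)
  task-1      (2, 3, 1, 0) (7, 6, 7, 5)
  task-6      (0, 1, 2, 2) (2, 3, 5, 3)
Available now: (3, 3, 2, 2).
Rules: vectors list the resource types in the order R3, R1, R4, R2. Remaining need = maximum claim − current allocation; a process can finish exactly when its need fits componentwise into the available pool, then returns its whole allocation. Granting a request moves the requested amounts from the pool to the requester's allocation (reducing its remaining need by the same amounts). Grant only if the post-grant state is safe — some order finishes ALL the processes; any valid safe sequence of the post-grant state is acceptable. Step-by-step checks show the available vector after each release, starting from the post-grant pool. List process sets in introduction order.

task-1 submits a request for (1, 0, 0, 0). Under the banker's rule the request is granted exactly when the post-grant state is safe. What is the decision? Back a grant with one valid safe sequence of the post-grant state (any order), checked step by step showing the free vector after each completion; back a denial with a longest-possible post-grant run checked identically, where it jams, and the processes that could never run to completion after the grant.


DENY — the pretend-granted state is unsafe.
Key observation: task-2, task-6 can finish, but then (2, 4, 5, 4) is all there is, and the blocked group's R3 demands exceed it.
Pretend the grant happened; the run task-2, task-6 goes as far as possible. Check, step by step:
  pool = (2, 3, 2, 2)
  task-2: need (1, 3, 1, 0) fits (2, 3, 2, 2); releases (0, 0, 1, 0), pool now (2, 3, 3, 2)
  task-6: need (2, 2, 3, 1) fits (2, 3, 3, 2); releases (0, 1, 2, 2), pool now (2, 4, 5, 4)
  blocked: task-5 wants (7, 6, 7, 1), pool (2, 4, 5, 4) — not enough R3, R1 and R4
  blocked: task-7 wants (3, 0, 3, 3), pool (2, 4, 5, 4) — not enough R3
  blocked: task-8 wants (6, 10, 0, 4), pool (2, 4, 5, 4) — not enough R3 and R1
  blocked: task-1 wants (4, 3, 6, 5), pool (2, 4, 5, 4) — not enough R3, R4 and R2
Processes that could never finish after the grant: task-5, task-7, task-8 and task-1.


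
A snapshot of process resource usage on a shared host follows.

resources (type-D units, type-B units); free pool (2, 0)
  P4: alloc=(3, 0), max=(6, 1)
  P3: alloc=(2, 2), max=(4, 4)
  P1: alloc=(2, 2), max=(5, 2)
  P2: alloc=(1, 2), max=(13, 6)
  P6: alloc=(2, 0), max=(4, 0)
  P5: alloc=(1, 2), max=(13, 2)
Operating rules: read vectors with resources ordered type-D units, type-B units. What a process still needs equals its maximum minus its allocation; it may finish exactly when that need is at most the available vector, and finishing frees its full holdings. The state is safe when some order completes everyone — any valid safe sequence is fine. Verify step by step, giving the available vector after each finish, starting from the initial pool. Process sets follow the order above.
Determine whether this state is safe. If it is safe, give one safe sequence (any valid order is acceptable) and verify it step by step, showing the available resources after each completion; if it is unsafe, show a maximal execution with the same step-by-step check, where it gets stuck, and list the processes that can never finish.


UNSAFE.
Key observation: type-D units is the bottleneck — with P6, P1, P3, P4 done the pool holds (11, 4), short of every remaining need.
The run P6, P1, P3, P4 cannot be extended any further. Check, step by step:
  pool = (2, 0)
  P6: need (2, 0) fits (2, 0); releases (2, 0), pool now (4, 0)
  P1: need (3, 0) fits (4, 0); releases (2, 2), pool now (6, 2)
  P3: need (2, 2) fits (6, 2); releases (2, 2), pool now (8, 4)
  P4: need (3, 1) fits (8, 4); releases (3, 0), pool now (11, 4)
  P2 cannot run: need (12, 4) vs free (11, 4) (insufficient type-D units)
  P5 cannot run: need (12, 0) vs free (11, 4) (insufficient type-D units)
Processes that can never finish: P2 and P5.


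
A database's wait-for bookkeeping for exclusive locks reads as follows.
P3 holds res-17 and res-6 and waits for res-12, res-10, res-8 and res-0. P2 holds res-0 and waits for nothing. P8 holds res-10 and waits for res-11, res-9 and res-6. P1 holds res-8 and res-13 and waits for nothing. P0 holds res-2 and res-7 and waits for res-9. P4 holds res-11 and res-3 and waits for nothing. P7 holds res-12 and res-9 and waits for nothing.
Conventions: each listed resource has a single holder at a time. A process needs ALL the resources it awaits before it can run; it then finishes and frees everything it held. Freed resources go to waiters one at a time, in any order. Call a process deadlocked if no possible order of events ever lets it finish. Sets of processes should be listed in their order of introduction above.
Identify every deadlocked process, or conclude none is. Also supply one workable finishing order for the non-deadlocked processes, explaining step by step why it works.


Deadlocked set: P3 and P8.
Key observation: the loop P3 -> P8 -> P3 blocks itself forever; no other process is dragged down with it.
One completion order for the rest: P2, P4, P7, P0, P1.
Walking it through:
  P2: no waits; runs immediately, freeing res-0
  P4: no waits; runs immediately, freeing res-11 and res-3
  P7: no waits; runs immediately, freeing res-12 and res-9
  P0 waits on res-9 — all released -> runs and releases res-2 and res-7
  P1: no waits; runs immediately, freeing res-8 and res-13


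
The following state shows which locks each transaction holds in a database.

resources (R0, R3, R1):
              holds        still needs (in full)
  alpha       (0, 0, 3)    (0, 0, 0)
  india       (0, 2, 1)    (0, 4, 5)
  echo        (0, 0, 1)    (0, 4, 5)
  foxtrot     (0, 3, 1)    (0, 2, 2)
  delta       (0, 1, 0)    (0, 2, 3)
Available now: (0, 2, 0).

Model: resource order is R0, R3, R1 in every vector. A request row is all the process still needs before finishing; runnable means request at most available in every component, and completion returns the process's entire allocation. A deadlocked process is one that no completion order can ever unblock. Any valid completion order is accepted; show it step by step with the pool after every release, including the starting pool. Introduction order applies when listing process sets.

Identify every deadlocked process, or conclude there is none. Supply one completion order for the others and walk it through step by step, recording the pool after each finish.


Deadlocked set: india and echo.
Key observation: no order helps: past alpha, delta, foxtrot, the free pool tops out at (0, 6, 4), below what each blocked process needs in R1.
The rest can finish in the order alpha, delta, foxtrot. Verifying each step:
  pool = (0, 2, 0)
  alpha needs (0, 0, 0) <= (0, 2, 0) -> finishes; pool += (0, 0, 3) = (0, 2, 3)
  delta needs (0, 2, 3) <= (0, 2, 3) -> finishes; pool += (0, 1, 0) = (0, 3, 3)
  foxtrot needs (0, 2, 2) <= (0, 3, 3) -> finishes; pool += (0, 3, 1) = (0, 6, 4)
None of the blocked processes ever fits:
  blocked: india wants (0, 4, 5), pool (0, 6, 4) — not enough R1
  blocked: echo wants (0, 4, 5), pool (0, 6, 4) — not enough R1


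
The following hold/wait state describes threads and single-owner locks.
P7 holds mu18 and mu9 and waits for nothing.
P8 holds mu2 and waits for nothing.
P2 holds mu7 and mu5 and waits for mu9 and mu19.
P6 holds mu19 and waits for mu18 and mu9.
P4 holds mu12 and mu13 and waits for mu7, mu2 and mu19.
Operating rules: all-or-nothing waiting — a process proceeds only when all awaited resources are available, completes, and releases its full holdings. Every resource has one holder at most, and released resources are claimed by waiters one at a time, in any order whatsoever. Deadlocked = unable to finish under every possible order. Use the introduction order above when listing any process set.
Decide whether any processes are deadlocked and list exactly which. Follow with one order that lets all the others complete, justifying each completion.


The deadlocked set is empty.
Key observation: no waiting chain loops back on itself — every chain ends at a process that waits on nothing, so everyone eventually runs.
A valid finishing order for the others: P8, P7, P6, P2, P4.
Walking it through:
  run P8 (it waits on nothing); releases mu2
  run P7 (it waits on nothing); releases mu18 and mu9
  P6: everything it awaited (mu18 and mu9) is free; runs, freeing mu19
  P2: everything it awaited (mu9 and mu19) is free; runs, freeing mu7 and mu5
  P4: everything it awaited (mu7, mu2 and mu19) is free; runs, freeing mu12 and mu13


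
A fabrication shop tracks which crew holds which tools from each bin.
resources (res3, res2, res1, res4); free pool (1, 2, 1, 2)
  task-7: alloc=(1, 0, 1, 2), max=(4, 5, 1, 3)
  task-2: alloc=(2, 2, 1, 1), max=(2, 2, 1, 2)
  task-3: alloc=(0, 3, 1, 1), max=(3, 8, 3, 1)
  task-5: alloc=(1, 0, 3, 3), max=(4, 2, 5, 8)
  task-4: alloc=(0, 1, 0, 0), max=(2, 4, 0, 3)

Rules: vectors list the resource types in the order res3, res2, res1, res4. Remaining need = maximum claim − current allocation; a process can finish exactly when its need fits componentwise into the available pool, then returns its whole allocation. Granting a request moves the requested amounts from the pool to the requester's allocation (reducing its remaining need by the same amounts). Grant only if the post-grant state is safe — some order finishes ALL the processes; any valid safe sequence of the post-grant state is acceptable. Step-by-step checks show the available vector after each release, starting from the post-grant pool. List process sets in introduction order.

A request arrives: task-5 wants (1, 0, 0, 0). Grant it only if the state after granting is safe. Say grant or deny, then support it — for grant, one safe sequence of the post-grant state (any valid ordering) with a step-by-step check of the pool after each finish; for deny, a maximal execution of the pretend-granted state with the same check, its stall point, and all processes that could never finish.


DENY. Granting would leave the state unsafe.
Key observation: after task-2, task-4 the pool peaks at (2, 5, 2, 3), and each blocked process is short somewhere: task-7 on res3; task-3 on res3; task-5 on res4.
Pretend the grant happened; the run task-2, task-4 goes as far as possible. Verifying each step:
  pool = (0, 2, 1, 2)
  run task-2 (needs (0, 0, 0, 1), free (0, 2, 1, 2)); after release of (2, 2, 1, 1) the pool is (2, 4, 2, 3)
  run task-4 (needs (2, 3, 0, 3), free (2, 4, 2, 3)); after release of (0, 1, 0, 0) the pool is (2, 5, 2, 3)
  task-7 still needs (3, 5, 0, 1) but only (2, 5, 2, 3) is free — short on res3
  task-3 still needs (3, 5, 2, 0) but only (2, 5, 2, 3) is free — short on res3
  task-5 still needs (2, 2, 2, 5) but only (2, 5, 2, 3) is free — short on res4
Had the request been granted, task-7, task-3 and task-5 could never finish.


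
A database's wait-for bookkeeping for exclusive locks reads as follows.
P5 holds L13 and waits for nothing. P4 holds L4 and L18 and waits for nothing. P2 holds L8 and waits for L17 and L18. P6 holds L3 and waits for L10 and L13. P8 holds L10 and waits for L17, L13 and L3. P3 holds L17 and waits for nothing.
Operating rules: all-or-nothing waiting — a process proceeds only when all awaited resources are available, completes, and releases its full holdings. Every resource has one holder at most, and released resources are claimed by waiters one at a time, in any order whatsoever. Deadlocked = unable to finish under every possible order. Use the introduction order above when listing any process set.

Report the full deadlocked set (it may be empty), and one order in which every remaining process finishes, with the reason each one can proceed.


Deadlocked: P6 and P8.
Key observation: along P6 -> P8 -> P6, each member waits on what the next one holds — a deadlock; no other process is dragged down with it.
A valid finishing order for the others: P3, P4, P5, P2.
Step-by-step check:
  P3: no waits; runs immediately, freeing L17
  P4: no waits; runs immediately, freeing L4 and L18
  P5: no waits; runs immediately, freeing L13
  P2 waits on L17 and L18 — all released -> runs and releases L8


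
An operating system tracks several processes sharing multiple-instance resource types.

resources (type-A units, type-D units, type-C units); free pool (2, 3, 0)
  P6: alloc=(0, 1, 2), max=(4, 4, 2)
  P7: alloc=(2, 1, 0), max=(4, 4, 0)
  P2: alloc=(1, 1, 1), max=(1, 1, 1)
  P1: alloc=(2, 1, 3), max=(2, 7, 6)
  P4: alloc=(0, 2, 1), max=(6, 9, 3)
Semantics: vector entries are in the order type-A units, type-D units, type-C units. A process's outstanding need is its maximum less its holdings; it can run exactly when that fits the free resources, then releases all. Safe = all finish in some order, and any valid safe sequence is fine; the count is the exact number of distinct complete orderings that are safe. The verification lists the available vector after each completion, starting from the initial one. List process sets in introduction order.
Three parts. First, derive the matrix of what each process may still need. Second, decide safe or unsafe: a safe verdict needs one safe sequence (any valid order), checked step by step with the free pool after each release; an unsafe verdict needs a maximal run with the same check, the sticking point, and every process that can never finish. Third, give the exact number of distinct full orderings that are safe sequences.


(1) Outstanding need per process (order type-A units, type-D units, type-C units):
  P6: (4, 3, 0)
  P7: (2, 3, 0)
  P2: (0, 0, 0)
  P1: (0, 6, 3)
  P4: (6, 7, 2)
(2) SAFE — a valid safe sequence is P7, P2, P6, P1, P4.
Key observation: the order's first zero-slack moment is P7 ((2, 3, 0) needed, (2, 3, 0) free — a requested resource with nothing to spare).
Check, step by step:
  pool = (2, 3, 0)
  P7: need (2, 3, 0) fits (2, 3, 0); releases (2, 1, 0), pool now (4, 4, 0)
  P2: need (0, 0, 0) fits (4, 4, 0); releases (1, 1, 1), pool now (5, 5, 1)
  P6: need (4, 3, 0) fits (5, 5, 1); releases (0, 1, 2), pool now (5, 6, 3)
  P1: need (0, 6, 3) fits (5, 6, 3); releases (2, 1, 3), pool now (7, 7, 6)
  P4: need (6, 7, 2) fits (7, 7, 6); releases (0, 2, 1), pool now (7, 9, 7)
(3) Exactly 3 of the possible complete orderings are safe sequences.


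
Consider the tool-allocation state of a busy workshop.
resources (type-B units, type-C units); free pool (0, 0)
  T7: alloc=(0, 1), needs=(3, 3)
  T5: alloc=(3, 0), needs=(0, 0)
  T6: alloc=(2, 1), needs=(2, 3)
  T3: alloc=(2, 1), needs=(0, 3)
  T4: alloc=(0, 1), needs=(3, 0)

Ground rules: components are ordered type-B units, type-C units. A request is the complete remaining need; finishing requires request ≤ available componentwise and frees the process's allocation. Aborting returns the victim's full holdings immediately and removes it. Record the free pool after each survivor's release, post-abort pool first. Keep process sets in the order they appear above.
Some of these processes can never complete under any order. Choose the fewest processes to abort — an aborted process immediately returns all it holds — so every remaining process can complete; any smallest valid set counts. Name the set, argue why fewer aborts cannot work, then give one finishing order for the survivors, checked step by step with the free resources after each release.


Abort T7 and T6.
Key observation: T3 could never have finished before the abort; with (2, 2) returned by T7 and T6, it fits at step 3.
Minimality, checking each single-abort alternative: T7 alone leaves T6 blocked (short on type-C units); T5 alone leaves T7 blocked (short on type-C units); T6 alone leaves T7 blocked (short on type-C units); T3 alone leaves T7 blocked (short on type-C units); T4 alone leaves T7 blocked (short on type-C units).
Survivors finish in the order: T5, T4, T3. Verifying each step (pool after the aborts first):
  pool = (2, 2)
  T5: need (0, 0) fits (2, 2); releases (3, 0), pool now (5, 2)
  T4: need (3, 0) fits (5, 2); releases (0, 1), pool now (5, 3)
  T3: need (0, 3) fits (5, 3); releases (2, 1), pool now (7, 4)


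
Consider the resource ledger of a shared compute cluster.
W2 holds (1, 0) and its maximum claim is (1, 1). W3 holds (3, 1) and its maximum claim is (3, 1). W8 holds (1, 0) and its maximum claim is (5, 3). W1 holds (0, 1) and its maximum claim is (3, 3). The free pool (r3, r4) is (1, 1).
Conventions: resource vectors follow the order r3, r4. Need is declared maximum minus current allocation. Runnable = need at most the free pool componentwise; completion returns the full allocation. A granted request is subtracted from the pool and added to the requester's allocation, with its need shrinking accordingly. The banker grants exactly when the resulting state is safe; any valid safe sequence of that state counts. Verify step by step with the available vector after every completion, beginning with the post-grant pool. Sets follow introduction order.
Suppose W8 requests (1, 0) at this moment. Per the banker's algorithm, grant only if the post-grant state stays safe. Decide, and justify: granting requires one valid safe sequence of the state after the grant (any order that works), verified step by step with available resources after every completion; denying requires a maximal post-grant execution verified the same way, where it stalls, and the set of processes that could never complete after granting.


GRANT: granting preserves safety; a valid post-grant sequence is W2, W3, W1, W8.
Key observation: post-grant, (0, 1) remains, and an order beginning with W2 completes everyone.
Verifying the post-grant state step by step:
  pool = (0, 1)
  run W2 (needs (0, 1), free (0, 1)); after release of (1, 0) the pool is (1, 1)
  run W3 (needs (0, 0), free (1, 1)); after release of (3, 1) the pool is (4, 2)
  run W1 (needs (3, 2), free (4, 2)); after release of (0, 1) the pool is (4, 3)
  run W8 (needs (3, 3), free (4, 3)); after release of (2, 0) the pool is (6, 3)


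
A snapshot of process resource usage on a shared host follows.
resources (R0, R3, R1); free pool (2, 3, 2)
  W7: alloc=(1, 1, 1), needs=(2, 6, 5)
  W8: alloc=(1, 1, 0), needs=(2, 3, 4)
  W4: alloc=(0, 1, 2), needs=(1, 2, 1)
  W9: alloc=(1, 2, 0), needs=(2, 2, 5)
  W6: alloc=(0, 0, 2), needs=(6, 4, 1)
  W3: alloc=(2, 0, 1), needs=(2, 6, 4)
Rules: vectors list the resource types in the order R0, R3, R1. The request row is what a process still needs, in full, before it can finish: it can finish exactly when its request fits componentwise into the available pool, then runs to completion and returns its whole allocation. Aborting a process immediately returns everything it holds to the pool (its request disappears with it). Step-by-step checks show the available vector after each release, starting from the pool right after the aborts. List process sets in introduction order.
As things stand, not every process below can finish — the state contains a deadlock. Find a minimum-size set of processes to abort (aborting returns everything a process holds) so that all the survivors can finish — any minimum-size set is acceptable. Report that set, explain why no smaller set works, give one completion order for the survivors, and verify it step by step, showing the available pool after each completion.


The answer: abort W9.
Key observation: W3 was stuck for good until W9 gave back (1, 2, 0); in the order shown it finishes at step 2.
Why nothing smaller works: aborting no one leaves the state deadlocked as given.
One survivor order: W4, W3, W8, W6, W7. Verifying each step (post-abort pool first):
  pool = (3, 5, 2)
  run W4 (needs (1, 2, 1), free (3, 5, 2)); after release of (0, 1, 2) the pool is (3, 6, 4)
  run W3 (needs (2, 6, 4), free (3, 6, 4)); after release of (2, 0, 1) the pool is (5, 6, 5)
  run W8 (needs (2, 3, 4), free (5, 6, 5)); after release of (1, 1, 0) the pool is (6, 7, 5)
  run W6 (needs (6, 4, 1), free (6, 7, 5)); after release of (0, 0, 2) the pool is (6, 7, 7)
  run W7 (needs (2, 6, 5), free (6, 7, 7)); after release of (1, 1, 1) the pool is (7, 8, 8)


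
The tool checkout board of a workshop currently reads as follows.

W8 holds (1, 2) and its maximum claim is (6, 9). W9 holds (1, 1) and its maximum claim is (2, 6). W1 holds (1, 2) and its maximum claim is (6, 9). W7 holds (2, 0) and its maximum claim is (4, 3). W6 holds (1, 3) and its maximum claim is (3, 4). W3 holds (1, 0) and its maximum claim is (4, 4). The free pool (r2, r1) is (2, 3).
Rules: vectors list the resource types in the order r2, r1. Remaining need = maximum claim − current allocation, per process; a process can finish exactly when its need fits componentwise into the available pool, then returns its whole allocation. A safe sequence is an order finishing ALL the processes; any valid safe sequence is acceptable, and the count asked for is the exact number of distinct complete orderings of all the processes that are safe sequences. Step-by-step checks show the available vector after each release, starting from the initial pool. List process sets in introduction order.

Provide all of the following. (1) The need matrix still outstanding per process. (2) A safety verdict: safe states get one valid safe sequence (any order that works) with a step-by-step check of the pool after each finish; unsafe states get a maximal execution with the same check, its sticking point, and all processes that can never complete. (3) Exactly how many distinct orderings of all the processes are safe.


(1) Need matrix, components ordered r2, r1:
  W8: (5, 7)
  W9: (1, 5)
  W1: (5, 7)
  W7: (2, 3)
  W6: (2, 1)
  W3: (3, 4)
(2) SAFE, for example via the order W6, W9, W7, W1, W3, W8.
Key observation: W6 is the earliest step where a requested resource binds exactly: need (2, 1), pool (2, 3) at its turn.
Step-by-step check:
  pool = (2, 3)
  W6: need (2, 1) fits (2, 3); releases (1, 3), pool now (3, 6)
  W9: need (1, 5) fits (3, 6); releases (1, 1), pool now (4, 7)
  W7: need (2, 3) fits (4, 7); releases (2, 0), pool now (6, 7)
  W1: need (5, 7) fits (6, 7); releases (1, 2), pool now (7, 9)
  W3: need (3, 4) fits (7, 9); releases (1, 0), pool now (8, 9)
  W8: need (5, 7) fits (8, 9); releases (1, 2), pool now (9, 11)
(3) The exact count: 36 of the possible complete orderings are safe sequences.


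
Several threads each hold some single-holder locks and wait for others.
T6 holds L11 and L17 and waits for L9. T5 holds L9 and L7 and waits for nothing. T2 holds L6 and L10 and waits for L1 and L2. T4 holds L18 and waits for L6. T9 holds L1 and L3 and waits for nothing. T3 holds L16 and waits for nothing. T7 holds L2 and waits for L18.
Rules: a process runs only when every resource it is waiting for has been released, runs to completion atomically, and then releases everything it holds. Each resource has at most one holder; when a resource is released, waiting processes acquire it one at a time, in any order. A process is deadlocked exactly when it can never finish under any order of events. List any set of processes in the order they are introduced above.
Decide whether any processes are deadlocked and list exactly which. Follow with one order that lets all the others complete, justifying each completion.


Deadlocked set: T2, T4 and T7.
Key observation: the loop T2 -> T7 -> T4 -> T2 blocks itself forever; no other process is dragged down with it.
One completion order for the rest: T5, T9, T3, T6.
Check, step by step:
  T5: no waits; runs immediately, freeing L9 and L7
  T9: no waits; runs immediately, freeing L1 and L3
  T3: no waits; runs immediately, freeing L16
  run T6 (all its waits — L9 — are resolved); releases L11 and L17


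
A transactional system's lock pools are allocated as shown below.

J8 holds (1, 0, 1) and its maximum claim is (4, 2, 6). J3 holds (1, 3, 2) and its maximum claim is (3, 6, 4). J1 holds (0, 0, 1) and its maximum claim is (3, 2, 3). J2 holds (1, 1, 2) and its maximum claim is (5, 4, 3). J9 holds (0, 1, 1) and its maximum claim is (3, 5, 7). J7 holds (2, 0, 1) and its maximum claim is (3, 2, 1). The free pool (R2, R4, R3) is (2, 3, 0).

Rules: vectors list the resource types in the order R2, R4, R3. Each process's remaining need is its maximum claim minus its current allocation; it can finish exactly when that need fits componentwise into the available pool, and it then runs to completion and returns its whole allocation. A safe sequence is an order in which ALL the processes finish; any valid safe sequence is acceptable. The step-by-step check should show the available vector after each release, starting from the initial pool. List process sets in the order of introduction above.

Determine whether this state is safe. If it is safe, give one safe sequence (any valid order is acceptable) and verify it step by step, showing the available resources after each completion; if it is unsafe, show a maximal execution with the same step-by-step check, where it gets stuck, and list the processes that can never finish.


The state is SAFE; one workable sequence: J7, J2, J3, J1, J9, J8.
Key observation: the order's first zero-slack moment is J2 ((4, 3, 1) needed, (4, 3, 1) free — a requested resource with nothing to spare).
Verifying each step:
  pool = (2, 3, 0)
  J7: need (1, 2, 0) fits (2, 3, 0); releases (2, 0, 1), pool now (4, 3, 1)
  J2: need (4, 3, 1) fits (4, 3, 1); releases (1, 1, 2), pool now (5, 4, 3)
  J3: need (2, 3, 2) fits (5, 4, 3); releases (1, 3, 2), pool now (6, 7, 5)
  J1: need (3, 2, 2) fits (6, 7, 5); releases (0, 0, 1), pool now (6, 7, 6)
  J9: need (3, 4, 6) fits (6, 7, 6); releases (0, 1, 1), pool now (6, 8, 7)
  J8: need (3, 2, 5) fits (6, 8, 7); releases (1, 0, 1), pool now (7, 8, 8)


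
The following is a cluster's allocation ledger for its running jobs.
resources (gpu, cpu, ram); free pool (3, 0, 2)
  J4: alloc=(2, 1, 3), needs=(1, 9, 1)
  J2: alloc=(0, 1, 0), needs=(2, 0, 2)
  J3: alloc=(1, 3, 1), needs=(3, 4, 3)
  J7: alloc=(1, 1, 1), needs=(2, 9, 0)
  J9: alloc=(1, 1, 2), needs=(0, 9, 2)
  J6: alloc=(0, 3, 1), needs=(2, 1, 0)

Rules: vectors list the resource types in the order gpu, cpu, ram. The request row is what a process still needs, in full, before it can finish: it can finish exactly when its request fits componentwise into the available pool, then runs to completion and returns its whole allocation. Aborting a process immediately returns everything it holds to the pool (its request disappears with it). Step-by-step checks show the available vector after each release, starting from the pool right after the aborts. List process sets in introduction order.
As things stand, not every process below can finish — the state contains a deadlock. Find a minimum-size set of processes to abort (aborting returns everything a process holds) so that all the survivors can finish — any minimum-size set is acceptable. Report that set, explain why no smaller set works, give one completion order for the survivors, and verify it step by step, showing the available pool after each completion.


Minimum abort set: J4 and J9.
Key observation: the deadlocked J7 becomes finishable only because J4 and J9 released (3, 2, 5); it completes at step 4 below.
Minimality, checking each single-abort alternative: J4 alone leaves J7 blocked (short on cpu); J2 alone leaves J4 blocked (short on cpu); J3 alone leaves J4 blocked (short on cpu); J7 alone leaves J4 blocked (short on cpu); J9 alone leaves J4 blocked (short on cpu); J6 alone leaves J4 blocked (short on cpu).
Survivors finish in the order: J2, J6, J3, J7. Walking it through (pool after the aborts first):
  pool = (6, 2, 7)
  J2 needs (2, 0, 2) <= (6, 2, 7) -> finishes; pool += (0, 1, 0) = (6, 3, 7)
  J6 needs (2, 1, 0) <= (6, 3, 7) -> finishes; pool += (0, 3, 1) = (6, 6, 8)
  J3 needs (3, 4, 3) <= (6, 6, 8) -> finishes; pool += (1, 3, 1) = (7, 9, 9)
  J7 needs (2, 9, 0) <= (7, 9, 9) -> finishes; pool += (1, 1, 1) = (8, 10, 10)


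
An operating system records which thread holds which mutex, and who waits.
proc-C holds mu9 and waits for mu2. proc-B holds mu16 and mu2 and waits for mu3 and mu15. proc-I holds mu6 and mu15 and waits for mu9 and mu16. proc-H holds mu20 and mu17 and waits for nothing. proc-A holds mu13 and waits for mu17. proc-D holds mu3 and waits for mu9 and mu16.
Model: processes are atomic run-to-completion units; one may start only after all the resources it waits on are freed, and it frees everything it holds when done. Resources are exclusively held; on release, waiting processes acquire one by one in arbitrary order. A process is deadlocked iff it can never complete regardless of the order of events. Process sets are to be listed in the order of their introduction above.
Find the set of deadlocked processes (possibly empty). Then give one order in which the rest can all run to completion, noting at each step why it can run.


Deadlocked: proc-C, proc-B, proc-I and proc-D.
Key observation: the cycle proc-C -> proc-B -> proc-I -> proc-C can never break — each member waits on the next; proc-D is caught in further circular waits.
The rest can finish in the order proc-H, proc-A.
Verifying each step:
  proc-H: no waits; runs immediately, freeing mu20 and mu17
  run proc-A (all its waits — mu17 — are resolved); releases mu13


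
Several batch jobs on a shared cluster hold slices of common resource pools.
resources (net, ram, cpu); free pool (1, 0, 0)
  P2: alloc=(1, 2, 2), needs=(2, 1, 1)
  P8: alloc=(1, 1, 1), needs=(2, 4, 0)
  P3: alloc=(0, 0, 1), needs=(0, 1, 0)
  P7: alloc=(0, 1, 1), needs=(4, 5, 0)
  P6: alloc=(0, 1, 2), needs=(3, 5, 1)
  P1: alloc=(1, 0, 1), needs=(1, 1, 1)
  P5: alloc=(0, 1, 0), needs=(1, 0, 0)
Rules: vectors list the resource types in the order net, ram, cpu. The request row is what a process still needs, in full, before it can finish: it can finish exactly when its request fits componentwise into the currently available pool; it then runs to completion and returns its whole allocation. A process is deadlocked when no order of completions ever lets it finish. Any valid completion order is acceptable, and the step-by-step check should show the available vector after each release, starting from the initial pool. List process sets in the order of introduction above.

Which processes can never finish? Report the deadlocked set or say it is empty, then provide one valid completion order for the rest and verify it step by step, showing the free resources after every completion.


Deadlocked set: P8, P7 and P6.
Key observation: once P5, P3, P1, P2 finish, the pool peaks at (3, 3, 4) — and every remaining process still needs more ram than that.
The rest can finish in the order P5, P3, P1, P2. Walking it through:
  pool = (1, 0, 0)
  P5: need (1, 0, 0) fits (1, 0, 0); releases (0, 1, 0), pool now (1, 1, 0)
  P3: need (0, 1, 0) fits (1, 1, 0); releases (0, 0, 1), pool now (1, 1, 1)
  P1: need (1, 1, 1) fits (1, 1, 1); releases (1, 0, 1), pool now (2, 1, 2)
  P2: need (2, 1, 1) fits (2, 1, 2); releases (1, 2, 2), pool now (3, 3, 4)
None of the blocked processes ever fits:
  blocked: P8 wants (2, 4, 0), pool (3, 3, 4) — not enough ram
  blocked: P7 wants (4, 5, 0), pool (3, 3, 4) — not enough net and ram
  blocked: P6 wants (3, 5, 1), pool (3, 3, 4) — not enough ram
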